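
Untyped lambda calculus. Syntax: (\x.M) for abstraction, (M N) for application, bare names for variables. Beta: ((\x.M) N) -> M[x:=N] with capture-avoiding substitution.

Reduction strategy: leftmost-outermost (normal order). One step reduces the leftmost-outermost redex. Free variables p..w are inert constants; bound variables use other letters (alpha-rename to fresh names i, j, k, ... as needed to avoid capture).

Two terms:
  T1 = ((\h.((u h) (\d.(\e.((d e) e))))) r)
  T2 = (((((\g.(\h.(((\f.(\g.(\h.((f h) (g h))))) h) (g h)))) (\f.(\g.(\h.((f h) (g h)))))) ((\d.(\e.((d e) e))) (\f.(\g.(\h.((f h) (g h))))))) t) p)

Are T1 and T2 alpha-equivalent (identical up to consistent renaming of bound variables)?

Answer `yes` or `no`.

Term 1: ((\h.((u h) (\d.(\e.((d e) e))))) r)
Term 2: (((((\g.(\h.(((\f.(\g.(\h.((f h) (g h))))) h) (g h)))) (\f.(\g.(\h.((f h) (g h)))))) ((\d.(\e.((d e) e))) (\f.(\g.(\h.((f h) (g h))))))) t) p)
Alpha-equivalence: compare structure up to binder renaming.
Result: False

Answer: no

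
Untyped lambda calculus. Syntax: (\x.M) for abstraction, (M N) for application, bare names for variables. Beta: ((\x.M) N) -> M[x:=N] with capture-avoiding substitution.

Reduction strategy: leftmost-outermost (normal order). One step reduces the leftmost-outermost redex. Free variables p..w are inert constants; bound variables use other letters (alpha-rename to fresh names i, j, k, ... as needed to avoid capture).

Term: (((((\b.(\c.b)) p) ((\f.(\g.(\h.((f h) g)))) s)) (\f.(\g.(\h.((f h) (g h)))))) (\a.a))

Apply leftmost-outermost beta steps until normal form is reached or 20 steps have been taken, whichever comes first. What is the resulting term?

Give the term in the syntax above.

Answer: ((p (\f.(\g.(\h.((f h) (g h)))))) (\a.a))

Derivation:
Step 0: (((((\b.(\c.b)) p) ((\f.(\g.(\h.((f h) g)))) s)) (\f.(\g.(\h.((f h) (g h)))))) (\a.a))
Step 1: ((((\c.p) ((\f.(\g.(\h.((f h) g)))) s)) (\f.(\g.(\h.((f h) (g h)))))) (\a.a))
Step 2: ((p (\f.(\g.(\h.((f h) (g h)))))) (\a.a))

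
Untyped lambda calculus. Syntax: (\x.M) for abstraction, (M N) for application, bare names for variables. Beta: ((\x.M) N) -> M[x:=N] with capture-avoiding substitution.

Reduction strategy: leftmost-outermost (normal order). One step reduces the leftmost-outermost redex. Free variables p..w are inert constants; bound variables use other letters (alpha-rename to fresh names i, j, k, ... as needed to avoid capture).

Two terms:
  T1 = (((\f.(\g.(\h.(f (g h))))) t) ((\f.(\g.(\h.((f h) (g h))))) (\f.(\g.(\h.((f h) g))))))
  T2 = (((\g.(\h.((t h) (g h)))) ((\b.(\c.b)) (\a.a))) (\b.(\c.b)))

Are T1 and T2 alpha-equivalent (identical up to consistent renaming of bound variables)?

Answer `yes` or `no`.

Answer: no

Derivation:
Term 1: (((\f.(\g.(\h.(f (g h))))) t) ((\f.(\g.(\h.((f h) (g h))))) (\f.(\g.(\h.((f h) g))))))
Term 2: (((\g.(\h.((t h) (g h)))) ((\b.(\c.b)) (\a.a))) (\b.(\c.b)))
Alpha-equivalence: compare structure up to binder renaming.
Result: False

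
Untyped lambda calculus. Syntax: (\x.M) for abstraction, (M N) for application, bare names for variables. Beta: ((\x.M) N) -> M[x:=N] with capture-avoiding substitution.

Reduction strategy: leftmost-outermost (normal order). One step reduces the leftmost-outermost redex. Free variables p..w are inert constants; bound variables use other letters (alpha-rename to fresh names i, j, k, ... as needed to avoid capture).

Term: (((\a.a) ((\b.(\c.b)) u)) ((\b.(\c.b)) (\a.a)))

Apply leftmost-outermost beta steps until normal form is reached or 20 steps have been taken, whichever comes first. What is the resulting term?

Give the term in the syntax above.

Step 0: (((\a.a) ((\b.(\c.b)) u)) ((\b.(\c.b)) (\a.a)))
Step 1: (((\b.(\c.b)) u) ((\b.(\c.b)) (\a.a)))
Step 2: ((\c.u) ((\b.(\c.b)) (\a.a)))
Step 3: u

Answer: u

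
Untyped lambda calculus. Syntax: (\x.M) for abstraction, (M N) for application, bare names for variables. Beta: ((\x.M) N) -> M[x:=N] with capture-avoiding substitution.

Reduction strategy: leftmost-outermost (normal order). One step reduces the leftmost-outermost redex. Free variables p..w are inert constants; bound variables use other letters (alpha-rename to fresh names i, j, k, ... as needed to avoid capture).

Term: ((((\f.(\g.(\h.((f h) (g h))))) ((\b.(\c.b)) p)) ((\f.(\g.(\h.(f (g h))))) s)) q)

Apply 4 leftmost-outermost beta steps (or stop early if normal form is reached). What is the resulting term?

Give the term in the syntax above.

Answer: (((\c.p) q) (((\f.(\g.(\h.(f (g h))))) s) q))

Derivation:
Step 0: ((((\f.(\g.(\h.((f h) (g h))))) ((\b.(\c.b)) p)) ((\f.(\g.(\h.(f (g h))))) s)) q)
Step 1: (((\g.(\h.((((\b.(\c.b)) p) h) (g h)))) ((\f.(\g.(\h.(f (g h))))) s)) q)
Step 2: ((\h.((((\b.(\c.b)) p) h) (((\f.(\g.(\h.(f (g h))))) s) h))) q)
Step 3: ((((\b.(\c.b)) p) q) (((\f.(\g.(\h.(f (g h))))) s) q))
Step 4: (((\c.p) q) (((\f.(\g.(\h.(f (g h))))) s) q))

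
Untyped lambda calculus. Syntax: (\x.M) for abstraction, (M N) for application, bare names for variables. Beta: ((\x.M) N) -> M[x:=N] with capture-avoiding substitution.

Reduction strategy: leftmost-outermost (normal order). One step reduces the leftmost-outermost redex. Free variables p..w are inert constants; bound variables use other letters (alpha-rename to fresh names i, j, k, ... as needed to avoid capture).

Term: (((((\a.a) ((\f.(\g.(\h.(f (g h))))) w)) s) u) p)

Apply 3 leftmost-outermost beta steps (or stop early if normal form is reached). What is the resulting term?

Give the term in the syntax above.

Step 0: (((((\a.a) ((\f.(\g.(\h.(f (g h))))) w)) s) u) p)
Step 1: (((((\f.(\g.(\h.(f (g h))))) w) s) u) p)
Step 2: ((((\g.(\h.(w (g h)))) s) u) p)
Step 3: (((\h.(w (s h))) u) p)

Answer: (((\h.(w (s h))) u) p)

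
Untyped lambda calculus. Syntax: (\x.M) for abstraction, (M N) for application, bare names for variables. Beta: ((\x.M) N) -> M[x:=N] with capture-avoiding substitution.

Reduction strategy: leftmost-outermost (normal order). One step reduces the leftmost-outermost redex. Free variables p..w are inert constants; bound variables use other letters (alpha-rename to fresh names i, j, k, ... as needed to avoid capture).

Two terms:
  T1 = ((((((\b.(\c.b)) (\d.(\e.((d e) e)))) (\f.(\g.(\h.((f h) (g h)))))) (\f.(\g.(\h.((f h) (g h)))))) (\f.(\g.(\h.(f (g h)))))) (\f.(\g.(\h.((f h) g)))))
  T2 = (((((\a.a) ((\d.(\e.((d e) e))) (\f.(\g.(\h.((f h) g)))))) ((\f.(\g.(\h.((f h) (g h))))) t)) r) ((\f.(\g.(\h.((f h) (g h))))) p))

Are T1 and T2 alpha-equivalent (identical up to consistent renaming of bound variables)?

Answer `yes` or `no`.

Term 1: ((((((\b.(\c.b)) (\d.(\e.((d e) e)))) (\f.(\g.(\h.((f h) (g h)))))) (\f.(\g.(\h.((f h) (g h)))))) (\f.(\g.(\h.(f (g h)))))) (\f.(\g.(\h.((f h) g)))))
Term 2: (((((\a.a) ((\d.(\e.((d e) e))) (\f.(\g.(\h.((f h) g)))))) ((\f.(\g.(\h.((f h) (g h))))) t)) r) ((\f.(\g.(\h.((f h) (g h))))) p))
Alpha-equivalence: compare structure up to binder renaming.
Result: False

Answer: no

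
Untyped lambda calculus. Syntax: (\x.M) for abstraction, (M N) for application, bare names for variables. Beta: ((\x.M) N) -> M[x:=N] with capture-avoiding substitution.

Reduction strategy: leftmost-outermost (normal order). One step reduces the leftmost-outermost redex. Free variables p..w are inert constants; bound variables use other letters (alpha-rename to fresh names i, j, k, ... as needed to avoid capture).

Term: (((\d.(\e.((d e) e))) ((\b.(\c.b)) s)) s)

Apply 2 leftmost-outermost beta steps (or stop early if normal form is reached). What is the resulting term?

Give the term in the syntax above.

Answer: ((((\b.(\c.b)) s) s) s)

Derivation:
Step 0: (((\d.(\e.((d e) e))) ((\b.(\c.b)) s)) s)
Step 1: ((\e.((((\b.(\c.b)) s) e) e)) s)
Step 2: ((((\b.(\c.b)) s) s) s)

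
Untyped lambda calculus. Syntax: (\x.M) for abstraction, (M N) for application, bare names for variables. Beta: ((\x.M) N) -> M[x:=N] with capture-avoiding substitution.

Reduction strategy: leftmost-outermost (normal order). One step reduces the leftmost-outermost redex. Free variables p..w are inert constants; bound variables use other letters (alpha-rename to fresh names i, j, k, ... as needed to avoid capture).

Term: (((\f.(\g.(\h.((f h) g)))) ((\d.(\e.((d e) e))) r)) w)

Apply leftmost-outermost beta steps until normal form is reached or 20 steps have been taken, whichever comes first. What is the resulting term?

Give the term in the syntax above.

Step 0: (((\f.(\g.(\h.((f h) g)))) ((\d.(\e.((d e) e))) r)) w)
Step 1: ((\g.(\h.((((\d.(\e.((d e) e))) r) h) g))) w)
Step 2: (\h.((((\d.(\e.((d e) e))) r) h) w))
Step 3: (\h.(((\e.((r e) e)) h) w))
Step 4: (\h.(((r h) h) w))

Answer: (\h.(((r h) h) w))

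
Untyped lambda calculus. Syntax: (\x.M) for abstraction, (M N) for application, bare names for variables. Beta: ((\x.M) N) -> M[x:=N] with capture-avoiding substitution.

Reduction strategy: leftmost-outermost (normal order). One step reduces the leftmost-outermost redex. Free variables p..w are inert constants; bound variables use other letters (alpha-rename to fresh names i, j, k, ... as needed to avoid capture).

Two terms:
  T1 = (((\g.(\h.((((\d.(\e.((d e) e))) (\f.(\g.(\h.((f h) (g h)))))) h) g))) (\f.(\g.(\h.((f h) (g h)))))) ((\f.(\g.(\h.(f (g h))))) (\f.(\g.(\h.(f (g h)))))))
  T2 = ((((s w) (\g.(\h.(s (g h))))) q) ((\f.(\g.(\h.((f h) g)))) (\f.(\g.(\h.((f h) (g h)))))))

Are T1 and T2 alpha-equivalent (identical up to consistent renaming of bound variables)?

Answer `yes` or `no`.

Answer: no

Derivation:
Term 1: (((\g.(\h.((((\d.(\e.((d e) e))) (\f.(\g.(\h.((f h) (g h)))))) h) g))) (\f.(\g.(\h.((f h) (g h)))))) ((\f.(\g.(\h.(f (g h))))) (\f.(\g.(\h.(f (g h)))))))
Term 2: ((((s w) (\g.(\h.(s (g h))))) q) ((\f.(\g.(\h.((f h) g)))) (\f.(\g.(\h.((f h) (g h)))))))
Alpha-equivalence: compare structure up to binder renaming.
Result: False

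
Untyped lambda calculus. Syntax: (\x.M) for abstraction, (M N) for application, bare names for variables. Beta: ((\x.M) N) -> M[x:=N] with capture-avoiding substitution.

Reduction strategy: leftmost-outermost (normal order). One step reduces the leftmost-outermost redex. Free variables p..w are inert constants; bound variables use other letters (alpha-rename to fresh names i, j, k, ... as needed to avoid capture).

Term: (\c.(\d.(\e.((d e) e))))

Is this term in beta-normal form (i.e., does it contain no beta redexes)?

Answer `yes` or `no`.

Answer: yes

Derivation:
Term: (\c.(\d.(\e.((d e) e))))
No beta redexes found.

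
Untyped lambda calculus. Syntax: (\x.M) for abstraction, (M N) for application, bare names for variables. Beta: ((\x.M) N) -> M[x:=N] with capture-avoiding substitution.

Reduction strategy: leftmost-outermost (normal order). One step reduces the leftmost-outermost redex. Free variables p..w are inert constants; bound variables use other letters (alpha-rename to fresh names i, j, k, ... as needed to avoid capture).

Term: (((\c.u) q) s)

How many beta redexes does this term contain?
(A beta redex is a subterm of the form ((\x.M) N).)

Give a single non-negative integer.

Term: (((\c.u) q) s)
  Redex: ((\c.u) q)
Total redexes: 1

Answer: 1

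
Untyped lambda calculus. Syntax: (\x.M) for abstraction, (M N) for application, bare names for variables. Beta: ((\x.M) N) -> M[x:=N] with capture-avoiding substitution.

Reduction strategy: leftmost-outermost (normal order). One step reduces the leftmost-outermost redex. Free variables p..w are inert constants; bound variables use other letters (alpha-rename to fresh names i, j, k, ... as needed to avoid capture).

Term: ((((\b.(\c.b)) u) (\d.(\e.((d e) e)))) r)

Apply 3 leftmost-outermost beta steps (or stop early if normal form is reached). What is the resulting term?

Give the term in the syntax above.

Step 0: ((((\b.(\c.b)) u) (\d.(\e.((d e) e)))) r)
Step 1: (((\c.u) (\d.(\e.((d e) e)))) r)
Step 2: (u r)
Step 3: (normal form reached)

Answer: (u r)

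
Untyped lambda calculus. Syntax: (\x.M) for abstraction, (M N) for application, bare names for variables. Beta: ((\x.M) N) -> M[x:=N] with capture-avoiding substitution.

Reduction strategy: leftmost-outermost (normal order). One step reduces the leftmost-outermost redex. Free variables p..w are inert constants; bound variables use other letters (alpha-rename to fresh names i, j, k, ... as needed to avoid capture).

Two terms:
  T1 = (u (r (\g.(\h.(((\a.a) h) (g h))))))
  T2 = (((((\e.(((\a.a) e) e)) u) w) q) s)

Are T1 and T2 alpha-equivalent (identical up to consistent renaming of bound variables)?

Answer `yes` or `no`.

Term 1: (u (r (\g.(\h.(((\a.a) h) (g h))))))
Term 2: (((((\e.(((\a.a) e) e)) u) w) q) s)
Alpha-equivalence: compare structure up to binder renaming.
Result: False

Answer: no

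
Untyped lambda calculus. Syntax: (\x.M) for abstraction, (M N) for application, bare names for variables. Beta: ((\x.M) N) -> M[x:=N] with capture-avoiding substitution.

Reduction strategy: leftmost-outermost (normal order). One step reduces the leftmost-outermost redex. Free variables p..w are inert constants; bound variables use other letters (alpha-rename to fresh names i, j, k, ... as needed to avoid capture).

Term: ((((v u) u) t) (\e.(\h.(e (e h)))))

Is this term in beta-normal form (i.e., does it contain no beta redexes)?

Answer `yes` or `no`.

Answer: yes

Derivation:
Term: ((((v u) u) t) (\e.(\h.(e (e h)))))
No beta redexes found.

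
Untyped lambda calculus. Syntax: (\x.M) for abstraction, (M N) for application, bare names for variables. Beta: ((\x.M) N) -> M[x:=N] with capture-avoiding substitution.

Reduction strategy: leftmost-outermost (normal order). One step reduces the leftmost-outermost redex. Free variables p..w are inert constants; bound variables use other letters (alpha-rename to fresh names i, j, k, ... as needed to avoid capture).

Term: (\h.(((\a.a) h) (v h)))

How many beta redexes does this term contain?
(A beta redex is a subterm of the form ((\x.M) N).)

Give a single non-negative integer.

Term: (\h.(((\a.a) h) (v h)))
  Redex: ((\a.a) h)
Total redexes: 1

Answer: 1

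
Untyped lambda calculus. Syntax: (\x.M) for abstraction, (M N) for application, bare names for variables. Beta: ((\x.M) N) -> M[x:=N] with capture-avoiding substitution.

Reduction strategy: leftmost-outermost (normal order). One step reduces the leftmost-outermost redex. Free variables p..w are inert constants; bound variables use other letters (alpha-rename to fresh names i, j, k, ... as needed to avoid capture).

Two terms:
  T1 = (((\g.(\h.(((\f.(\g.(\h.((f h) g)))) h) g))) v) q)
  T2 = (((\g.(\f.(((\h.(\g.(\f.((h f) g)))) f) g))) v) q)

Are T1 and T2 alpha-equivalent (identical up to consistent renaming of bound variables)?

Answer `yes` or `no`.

Term 1: (((\g.(\h.(((\f.(\g.(\h.((f h) g)))) h) g))) v) q)
Term 2: (((\g.(\f.(((\h.(\g.(\f.((h f) g)))) f) g))) v) q)
Alpha-equivalence: compare structure up to binder renaming.
Result: True

Answer: yes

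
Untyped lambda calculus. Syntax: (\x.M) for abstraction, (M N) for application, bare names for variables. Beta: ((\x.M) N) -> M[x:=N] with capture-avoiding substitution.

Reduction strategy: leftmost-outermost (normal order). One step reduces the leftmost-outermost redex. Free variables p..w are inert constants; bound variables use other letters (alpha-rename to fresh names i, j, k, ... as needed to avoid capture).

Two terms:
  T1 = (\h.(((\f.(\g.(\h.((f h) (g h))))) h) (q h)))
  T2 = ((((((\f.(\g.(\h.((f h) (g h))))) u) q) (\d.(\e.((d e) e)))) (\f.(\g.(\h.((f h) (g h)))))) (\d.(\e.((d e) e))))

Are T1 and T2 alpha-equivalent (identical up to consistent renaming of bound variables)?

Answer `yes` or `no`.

Answer: no

Derivation:
Term 1: (\h.(((\f.(\g.(\h.((f h) (g h))))) h) (q h)))
Term 2: ((((((\f.(\g.(\h.((f h) (g h))))) u) q) (\d.(\e.((d e) e)))) (\f.(\g.(\h.((f h) (g h)))))) (\d.(\e.((d e) e))))
Alpha-equivalence: compare structure up to binder renaming.
Result: False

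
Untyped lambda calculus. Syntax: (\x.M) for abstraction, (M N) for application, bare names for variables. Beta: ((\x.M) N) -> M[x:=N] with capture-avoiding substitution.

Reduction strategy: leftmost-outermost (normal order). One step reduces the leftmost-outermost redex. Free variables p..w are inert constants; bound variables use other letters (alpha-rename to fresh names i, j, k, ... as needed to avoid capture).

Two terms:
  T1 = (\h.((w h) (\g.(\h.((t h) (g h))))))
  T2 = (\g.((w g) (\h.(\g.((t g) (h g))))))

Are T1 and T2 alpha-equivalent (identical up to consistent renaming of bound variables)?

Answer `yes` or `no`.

Term 1: (\h.((w h) (\g.(\h.((t h) (g h))))))
Term 2: (\g.((w g) (\h.(\g.((t g) (h g))))))
Alpha-equivalence: compare structure up to binder renaming.
Result: True

Answer: yes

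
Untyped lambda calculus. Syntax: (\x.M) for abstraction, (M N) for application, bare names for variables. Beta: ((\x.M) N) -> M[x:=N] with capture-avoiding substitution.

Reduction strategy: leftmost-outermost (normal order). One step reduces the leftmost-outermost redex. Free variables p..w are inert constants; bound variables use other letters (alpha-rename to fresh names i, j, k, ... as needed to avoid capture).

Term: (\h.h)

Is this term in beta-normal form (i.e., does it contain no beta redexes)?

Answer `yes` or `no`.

Answer: yes

Derivation:
Term: (\h.h)
No beta redexes found.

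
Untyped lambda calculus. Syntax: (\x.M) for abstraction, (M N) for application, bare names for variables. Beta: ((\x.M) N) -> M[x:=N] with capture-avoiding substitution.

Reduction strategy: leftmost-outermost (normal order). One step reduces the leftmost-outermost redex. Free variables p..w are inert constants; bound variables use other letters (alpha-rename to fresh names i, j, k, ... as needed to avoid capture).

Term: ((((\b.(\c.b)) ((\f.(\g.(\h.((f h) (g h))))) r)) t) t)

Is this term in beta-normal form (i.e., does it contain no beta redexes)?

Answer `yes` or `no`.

Term: ((((\b.(\c.b)) ((\f.(\g.(\h.((f h) (g h))))) r)) t) t)
Found 2 beta redex(es).

Answer: no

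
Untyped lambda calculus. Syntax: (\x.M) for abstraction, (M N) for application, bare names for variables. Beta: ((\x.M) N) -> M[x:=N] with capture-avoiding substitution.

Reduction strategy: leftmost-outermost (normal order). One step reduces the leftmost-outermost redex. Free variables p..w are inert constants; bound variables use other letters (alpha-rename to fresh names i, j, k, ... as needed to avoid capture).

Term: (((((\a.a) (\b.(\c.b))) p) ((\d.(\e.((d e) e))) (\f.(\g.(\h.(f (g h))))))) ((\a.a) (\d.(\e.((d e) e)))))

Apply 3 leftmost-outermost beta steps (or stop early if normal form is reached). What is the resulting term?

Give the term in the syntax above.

Step 0: (((((\a.a) (\b.(\c.b))) p) ((\d.(\e.((d e) e))) (\f.(\g.(\h.(f (g h))))))) ((\a.a) (\d.(\e.((d e) e)))))
Step 1: ((((\b.(\c.b)) p) ((\d.(\e.((d e) e))) (\f.(\g.(\h.(f (g h))))))) ((\a.a) (\d.(\e.((d e) e)))))
Step 2: (((\c.p) ((\d.(\e.((d e) e))) (\f.(\g.(\h.(f (g h))))))) ((\a.a) (\d.(\e.((d e) e)))))
Step 3: (p ((\a.a) (\d.(\e.((d e) e)))))

Answer: (p ((\a.a) (\d.(\e.((d e) e)))))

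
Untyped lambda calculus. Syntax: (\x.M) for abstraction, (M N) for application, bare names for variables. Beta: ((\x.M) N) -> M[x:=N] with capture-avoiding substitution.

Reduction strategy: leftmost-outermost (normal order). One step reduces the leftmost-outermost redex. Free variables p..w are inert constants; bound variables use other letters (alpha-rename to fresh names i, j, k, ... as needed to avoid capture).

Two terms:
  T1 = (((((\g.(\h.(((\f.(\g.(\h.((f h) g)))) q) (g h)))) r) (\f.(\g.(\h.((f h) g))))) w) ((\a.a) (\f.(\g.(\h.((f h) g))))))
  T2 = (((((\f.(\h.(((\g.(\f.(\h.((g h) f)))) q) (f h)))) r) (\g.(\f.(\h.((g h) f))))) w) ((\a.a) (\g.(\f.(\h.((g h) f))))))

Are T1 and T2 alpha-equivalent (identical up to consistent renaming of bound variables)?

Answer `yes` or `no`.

Answer: yes

Derivation:
Term 1: (((((\g.(\h.(((\f.(\g.(\h.((f h) g)))) q) (g h)))) r) (\f.(\g.(\h.((f h) g))))) w) ((\a.a) (\f.(\g.(\h.((f h) g))))))
Term 2: (((((\f.(\h.(((\g.(\f.(\h.((g h) f)))) q) (f h)))) r) (\g.(\f.(\h.((g h) f))))) w) ((\a.a) (\g.(\f.(\h.((g h) f))))))
Alpha-equivalence: compare structure up to binder renaming.
Result: True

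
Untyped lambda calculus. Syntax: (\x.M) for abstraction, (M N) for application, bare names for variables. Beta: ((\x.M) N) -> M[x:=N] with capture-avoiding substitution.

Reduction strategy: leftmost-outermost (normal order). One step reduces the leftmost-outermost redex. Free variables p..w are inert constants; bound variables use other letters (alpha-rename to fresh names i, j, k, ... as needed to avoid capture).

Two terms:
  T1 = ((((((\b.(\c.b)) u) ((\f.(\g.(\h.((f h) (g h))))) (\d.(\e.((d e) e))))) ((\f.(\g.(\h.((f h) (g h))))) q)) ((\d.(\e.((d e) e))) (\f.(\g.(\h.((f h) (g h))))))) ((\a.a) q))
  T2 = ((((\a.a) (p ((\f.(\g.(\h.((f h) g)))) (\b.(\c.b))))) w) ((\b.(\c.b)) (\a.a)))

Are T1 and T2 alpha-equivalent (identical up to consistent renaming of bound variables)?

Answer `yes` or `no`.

Answer: no

Derivation:
Term 1: ((((((\b.(\c.b)) u) ((\f.(\g.(\h.((f h) (g h))))) (\d.(\e.((d e) e))))) ((\f.(\g.(\h.((f h) (g h))))) q)) ((\d.(\e.((d e) e))) (\f.(\g.(\h.((f h) (g h))))))) ((\a.a) q))
Term 2: ((((\a.a) (p ((\f.(\g.(\h.((f h) g)))) (\b.(\c.b))))) w) ((\b.(\c.b)) (\a.a)))
Alpha-equivalence: compare structure up to binder renaming.
Result: False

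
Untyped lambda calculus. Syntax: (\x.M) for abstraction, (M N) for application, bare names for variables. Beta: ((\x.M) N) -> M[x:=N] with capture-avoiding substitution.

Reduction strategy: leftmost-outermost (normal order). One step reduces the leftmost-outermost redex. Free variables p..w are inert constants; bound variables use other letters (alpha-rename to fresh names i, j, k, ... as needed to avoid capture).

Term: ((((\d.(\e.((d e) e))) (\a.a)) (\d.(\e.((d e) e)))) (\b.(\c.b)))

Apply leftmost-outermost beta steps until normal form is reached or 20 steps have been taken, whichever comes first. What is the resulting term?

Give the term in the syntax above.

Answer: (\b.(\c.b))

Derivation:
Step 0: ((((\d.(\e.((d e) e))) (\a.a)) (\d.(\e.((d e) e)))) (\b.(\c.b)))
Step 1: (((\e.(((\a.a) e) e)) (\d.(\e.((d e) e)))) (\b.(\c.b)))
Step 2: ((((\a.a) (\d.(\e.((d e) e)))) (\d.(\e.((d e) e)))) (\b.(\c.b)))
Step 3: (((\d.(\e.((d e) e))) (\d.(\e.((d e) e)))) (\b.(\c.b)))
Step 4: ((\e.(((\d.(\e.((d e) e))) e) e)) (\b.(\c.b)))
Step 5: (((\d.(\e.((d e) e))) (\b.(\c.b))) (\b.(\c.b)))
Step 6: ((\e.(((\b.(\c.b)) e) e)) (\b.(\c.b)))
Step 7: (((\b.(\c.b)) (\b.(\c.b))) (\b.(\c.b)))
Step 8: ((\c.(\b.(\c.b))) (\b.(\c.b)))
Step 9: (\b.(\c.b))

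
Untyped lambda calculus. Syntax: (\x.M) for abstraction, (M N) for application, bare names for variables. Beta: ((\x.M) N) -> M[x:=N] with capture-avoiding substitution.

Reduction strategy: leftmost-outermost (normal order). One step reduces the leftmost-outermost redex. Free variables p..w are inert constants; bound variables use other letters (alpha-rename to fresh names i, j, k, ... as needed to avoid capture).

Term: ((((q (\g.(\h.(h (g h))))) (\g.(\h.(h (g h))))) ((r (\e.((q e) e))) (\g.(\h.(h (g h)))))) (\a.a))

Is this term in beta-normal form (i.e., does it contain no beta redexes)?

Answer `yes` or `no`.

Term: ((((q (\g.(\h.(h (g h))))) (\g.(\h.(h (g h))))) ((r (\e.((q e) e))) (\g.(\h.(h (g h)))))) (\a.a))
No beta redexes found.

Answer: yes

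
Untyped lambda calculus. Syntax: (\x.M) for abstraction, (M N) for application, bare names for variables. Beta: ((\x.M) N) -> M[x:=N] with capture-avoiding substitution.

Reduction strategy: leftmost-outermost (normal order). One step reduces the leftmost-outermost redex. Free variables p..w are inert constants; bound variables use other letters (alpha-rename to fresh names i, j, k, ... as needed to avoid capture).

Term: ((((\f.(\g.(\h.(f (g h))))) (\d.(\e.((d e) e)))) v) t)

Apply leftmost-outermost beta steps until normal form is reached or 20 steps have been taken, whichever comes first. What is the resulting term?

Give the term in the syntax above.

Answer: (\e.(((v t) e) e))

Derivation:
Step 0: ((((\f.(\g.(\h.(f (g h))))) (\d.(\e.((d e) e)))) v) t)
Step 1: (((\g.(\h.((\d.(\e.((d e) e))) (g h)))) v) t)
Step 2: ((\h.((\d.(\e.((d e) e))) (v h))) t)
Step 3: ((\d.(\e.((d e) e))) (v t))
Step 4: (\e.(((v t) e) e))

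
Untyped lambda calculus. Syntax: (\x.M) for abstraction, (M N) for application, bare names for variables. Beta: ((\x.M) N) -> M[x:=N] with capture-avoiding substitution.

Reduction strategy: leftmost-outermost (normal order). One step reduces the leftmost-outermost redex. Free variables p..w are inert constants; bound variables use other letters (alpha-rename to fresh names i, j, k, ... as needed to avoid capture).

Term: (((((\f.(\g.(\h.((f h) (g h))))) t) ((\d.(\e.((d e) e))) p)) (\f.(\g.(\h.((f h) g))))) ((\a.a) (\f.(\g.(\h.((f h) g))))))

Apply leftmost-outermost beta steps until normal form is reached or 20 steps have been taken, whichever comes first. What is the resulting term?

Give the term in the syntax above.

Step 0: (((((\f.(\g.(\h.((f h) (g h))))) t) ((\d.(\e.((d e) e))) p)) (\f.(\g.(\h.((f h) g))))) ((\a.a) (\f.(\g.(\h.((f h) g))))))
Step 1: ((((\g.(\h.((t h) (g h)))) ((\d.(\e.((d e) e))) p)) (\f.(\g.(\h.((f h) g))))) ((\a.a) (\f.(\g.(\h.((f h) g))))))
Step 2: (((\h.((t h) (((\d.(\e.((d e) e))) p) h))) (\f.(\g.(\h.((f h) g))))) ((\a.a) (\f.(\g.(\h.((f h) g))))))
Step 3: (((t (\f.(\g.(\h.((f h) g))))) (((\d.(\e.((d e) e))) p) (\f.(\g.(\h.((f h) g)))))) ((\a.a) (\f.(\g.(\h.((f h) g))))))
Step 4: (((t (\f.(\g.(\h.((f h) g))))) ((\e.((p e) e)) (\f.(\g.(\h.((f h) g)))))) ((\a.a) (\f.(\g.(\h.((f h) g))))))
Step 5: (((t (\f.(\g.(\h.((f h) g))))) ((p (\f.(\g.(\h.((f h) g))))) (\f.(\g.(\h.((f h) g)))))) ((\a.a) (\f.(\g.(\h.((f h) g))))))
Step 6: (((t (\f.(\g.(\h.((f h) g))))) ((p (\f.(\g.(\h.((f h) g))))) (\f.(\g.(\h.((f h) g)))))) (\f.(\g.(\h.((f h) g)))))

Answer: (((t (\f.(\g.(\h.((f h) g))))) ((p (\f.(\g.(\h.((f h) g))))) (\f.(\g.(\h.((f h) g)))))) (\f.(\g.(\h.((f h) g)))))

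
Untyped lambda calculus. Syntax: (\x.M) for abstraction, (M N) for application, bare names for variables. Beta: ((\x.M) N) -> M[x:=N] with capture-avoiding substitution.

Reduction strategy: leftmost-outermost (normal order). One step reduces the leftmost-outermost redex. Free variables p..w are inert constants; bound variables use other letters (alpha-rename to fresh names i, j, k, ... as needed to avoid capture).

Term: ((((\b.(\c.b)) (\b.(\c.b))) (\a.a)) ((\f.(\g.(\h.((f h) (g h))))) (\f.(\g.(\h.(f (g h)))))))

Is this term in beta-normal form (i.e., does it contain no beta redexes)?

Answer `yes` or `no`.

Answer: no

Derivation:
Term: ((((\b.(\c.b)) (\b.(\c.b))) (\a.a)) ((\f.(\g.(\h.((f h) (g h))))) (\f.(\g.(\h.(f (g h)))))))
Found 2 beta redex(es).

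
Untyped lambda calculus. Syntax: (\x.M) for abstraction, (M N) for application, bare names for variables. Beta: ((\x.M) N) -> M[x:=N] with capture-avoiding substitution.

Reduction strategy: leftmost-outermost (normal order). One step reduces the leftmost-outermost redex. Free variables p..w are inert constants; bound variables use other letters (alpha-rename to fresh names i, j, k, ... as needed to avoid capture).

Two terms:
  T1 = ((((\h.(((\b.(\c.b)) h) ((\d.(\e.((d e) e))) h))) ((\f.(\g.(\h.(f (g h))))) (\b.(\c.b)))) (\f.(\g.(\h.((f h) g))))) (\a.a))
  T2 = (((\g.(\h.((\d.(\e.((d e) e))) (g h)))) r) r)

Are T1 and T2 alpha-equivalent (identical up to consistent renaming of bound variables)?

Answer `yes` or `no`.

Term 1: ((((\h.(((\b.(\c.b)) h) ((\d.(\e.((d e) e))) h))) ((\f.(\g.(\h.(f (g h))))) (\b.(\c.b)))) (\f.(\g.(\h.((f h) g))))) (\a.a))
Term 2: (((\g.(\h.((\d.(\e.((d e) e))) (g h)))) r) r)
Alpha-equivalence: compare structure up to binder renaming.
Result: False

Answer: no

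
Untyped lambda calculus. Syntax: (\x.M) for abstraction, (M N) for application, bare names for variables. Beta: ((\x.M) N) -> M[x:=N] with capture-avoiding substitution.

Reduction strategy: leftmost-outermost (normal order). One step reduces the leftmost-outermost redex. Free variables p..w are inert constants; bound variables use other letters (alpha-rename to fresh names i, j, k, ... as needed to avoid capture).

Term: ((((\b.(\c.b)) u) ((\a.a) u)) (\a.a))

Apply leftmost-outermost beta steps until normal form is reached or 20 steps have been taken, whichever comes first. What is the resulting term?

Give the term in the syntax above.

Answer: (u (\a.a))

Derivation:
Step 0: ((((\b.(\c.b)) u) ((\a.a) u)) (\a.a))
Step 1: (((\c.u) ((\a.a) u)) (\a.a))
Step 2: (u (\a.a))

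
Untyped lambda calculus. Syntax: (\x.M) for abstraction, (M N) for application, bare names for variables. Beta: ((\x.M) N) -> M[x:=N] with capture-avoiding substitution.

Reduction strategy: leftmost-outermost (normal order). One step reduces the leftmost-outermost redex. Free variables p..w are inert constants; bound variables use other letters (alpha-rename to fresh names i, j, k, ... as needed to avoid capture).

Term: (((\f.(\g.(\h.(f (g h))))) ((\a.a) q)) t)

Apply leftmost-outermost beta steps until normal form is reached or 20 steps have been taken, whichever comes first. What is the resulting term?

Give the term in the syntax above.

Step 0: (((\f.(\g.(\h.(f (g h))))) ((\a.a) q)) t)
Step 1: ((\g.(\h.(((\a.a) q) (g h)))) t)
Step 2: (\h.(((\a.a) q) (t h)))
Step 3: (\h.(q (t h)))

Answer: (\h.(q (t h)))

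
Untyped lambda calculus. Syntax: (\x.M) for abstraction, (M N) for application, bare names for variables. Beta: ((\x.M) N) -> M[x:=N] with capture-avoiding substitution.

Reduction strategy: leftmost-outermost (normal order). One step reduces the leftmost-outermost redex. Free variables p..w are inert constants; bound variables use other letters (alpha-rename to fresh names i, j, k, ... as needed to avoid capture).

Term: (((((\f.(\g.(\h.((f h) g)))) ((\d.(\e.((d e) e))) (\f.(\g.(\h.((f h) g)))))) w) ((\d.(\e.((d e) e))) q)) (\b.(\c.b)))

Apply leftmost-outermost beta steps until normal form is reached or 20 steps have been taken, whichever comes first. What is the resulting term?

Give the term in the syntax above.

Answer: ((((q w) w) (\e.((q e) e))) (\b.(\c.b)))

Derivation:
Step 0: (((((\f.(\g.(\h.((f h) g)))) ((\d.(\e.((d e) e))) (\f.(\g.(\h.((f h) g)))))) w) ((\d.(\e.((d e) e))) q)) (\b.(\c.b)))
Step 1: ((((\g.(\h.((((\d.(\e.((d e) e))) (\f.(\g.(\h.((f h) g))))) h) g))) w) ((\d.(\e.((d e) e))) q)) (\b.(\c.b)))
Step 2: (((\h.((((\d.(\e.((d e) e))) (\f.(\g.(\h.((f h) g))))) h) w)) ((\d.(\e.((d e) e))) q)) (\b.(\c.b)))
Step 3: (((((\d.(\e.((d e) e))) (\f.(\g.(\h.((f h) g))))) ((\d.(\e.((d e) e))) q)) w) (\b.(\c.b)))
Step 4: ((((\e.(((\f.(\g.(\h.((f h) g)))) e) e)) ((\d.(\e.((d e) e))) q)) w) (\b.(\c.b)))
Step 5: (((((\f.(\g.(\h.((f h) g)))) ((\d.(\e.((d e) e))) q)) ((\d.(\e.((d e) e))) q)) w) (\b.(\c.b)))
Step 6: ((((\g.(\h.((((\d.(\e.((d e) e))) q) h) g))) ((\d.(\e.((d e) e))) q)) w) (\b.(\c.b)))
Step 7: (((\h.((((\d.(\e.((d e) e))) q) h) ((\d.(\e.((d e) e))) q))) w) (\b.(\c.b)))
Step 8: (((((\d.(\e.((d e) e))) q) w) ((\d.(\e.((d e) e))) q)) (\b.(\c.b)))
Step 9: ((((\e.((q e) e)) w) ((\d.(\e.((d e) e))) q)) (\b.(\c.b)))
Step 10: ((((q w) w) ((\d.(\e.((d e) e))) q)) (\b.(\c.b)))
Step 11: ((((q w) w) (\e.((q e) e))) (\b.(\c.b)))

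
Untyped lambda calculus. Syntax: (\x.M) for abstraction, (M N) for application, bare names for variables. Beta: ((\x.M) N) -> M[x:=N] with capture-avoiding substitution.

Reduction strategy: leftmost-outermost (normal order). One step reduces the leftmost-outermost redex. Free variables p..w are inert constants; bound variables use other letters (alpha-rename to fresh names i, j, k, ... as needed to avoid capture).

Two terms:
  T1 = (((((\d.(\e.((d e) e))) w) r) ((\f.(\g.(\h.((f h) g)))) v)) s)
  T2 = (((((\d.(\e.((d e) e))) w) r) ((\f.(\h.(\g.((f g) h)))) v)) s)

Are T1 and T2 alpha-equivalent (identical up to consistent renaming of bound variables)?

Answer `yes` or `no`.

Term 1: (((((\d.(\e.((d e) e))) w) r) ((\f.(\g.(\h.((f h) g)))) v)) s)
Term 2: (((((\d.(\e.((d e) e))) w) r) ((\f.(\h.(\g.((f g) h)))) v)) s)
Alpha-equivalence: compare structure up to binder renaming.
Result: True

Answer: yes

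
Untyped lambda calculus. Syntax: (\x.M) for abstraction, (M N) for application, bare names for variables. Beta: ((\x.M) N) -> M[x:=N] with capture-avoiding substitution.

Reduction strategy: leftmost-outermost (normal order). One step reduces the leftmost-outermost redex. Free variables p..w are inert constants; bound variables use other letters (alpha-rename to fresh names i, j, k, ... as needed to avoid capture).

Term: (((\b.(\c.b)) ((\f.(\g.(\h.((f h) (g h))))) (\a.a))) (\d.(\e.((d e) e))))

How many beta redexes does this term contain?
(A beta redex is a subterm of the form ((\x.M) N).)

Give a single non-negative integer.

Answer: 2

Derivation:
Term: (((\b.(\c.b)) ((\f.(\g.(\h.((f h) (g h))))) (\a.a))) (\d.(\e.((d e) e))))
  Redex: ((\b.(\c.b)) ((\f.(\g.(\h.((f h) (g h))))) (\a.a)))
  Redex: ((\f.(\g.(\h.((f h) (g h))))) (\a.a))
Total redexes: 2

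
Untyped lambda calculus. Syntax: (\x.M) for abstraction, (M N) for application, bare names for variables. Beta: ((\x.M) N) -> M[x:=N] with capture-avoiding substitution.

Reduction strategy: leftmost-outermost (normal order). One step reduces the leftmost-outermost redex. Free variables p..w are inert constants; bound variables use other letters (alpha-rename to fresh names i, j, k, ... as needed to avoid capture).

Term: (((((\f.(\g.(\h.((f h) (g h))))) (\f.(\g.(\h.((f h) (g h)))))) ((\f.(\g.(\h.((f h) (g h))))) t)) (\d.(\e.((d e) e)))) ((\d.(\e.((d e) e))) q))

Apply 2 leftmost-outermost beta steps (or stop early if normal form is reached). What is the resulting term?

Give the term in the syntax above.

Answer: (((\h.(((\f.(\g.(\h.((f h) (g h))))) h) (((\f.(\g.(\h.((f h) (g h))))) t) h))) (\d.(\e.((d e) e)))) ((\d.(\e.((d e) e))) q))

Derivation:
Step 0: (((((\f.(\g.(\h.((f h) (g h))))) (\f.(\g.(\h.((f h) (g h)))))) ((\f.(\g.(\h.((f h) (g h))))) t)) (\d.(\e.((d e) e)))) ((\d.(\e.((d e) e))) q))
Step 1: ((((\g.(\h.(((\f.(\g.(\h.((f h) (g h))))) h) (g h)))) ((\f.(\g.(\h.((f h) (g h))))) t)) (\d.(\e.((d e) e)))) ((\d.(\e.((d e) e))) q))
Step 2: (((\h.(((\f.(\g.(\h.((f h) (g h))))) h) (((\f.(\g.(\h.((f h) (g h))))) t) h))) (\d.(\e.((d e) e)))) ((\d.(\e.((d e) e))) q))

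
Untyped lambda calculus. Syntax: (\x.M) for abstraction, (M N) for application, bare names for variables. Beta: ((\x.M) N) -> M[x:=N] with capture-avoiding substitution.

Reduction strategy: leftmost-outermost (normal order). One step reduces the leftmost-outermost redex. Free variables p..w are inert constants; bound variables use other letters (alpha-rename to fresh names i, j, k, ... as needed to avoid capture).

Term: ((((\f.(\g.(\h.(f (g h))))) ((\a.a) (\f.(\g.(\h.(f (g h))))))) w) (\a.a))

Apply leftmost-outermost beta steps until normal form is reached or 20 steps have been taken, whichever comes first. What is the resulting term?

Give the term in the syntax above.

Answer: (\g.(\h.((w (\a.a)) (g h))))

Derivation:
Step 0: ((((\f.(\g.(\h.(f (g h))))) ((\a.a) (\f.(\g.(\h.(f (g h))))))) w) (\a.a))
Step 1: (((\g.(\h.(((\a.a) (\f.(\g.(\h.(f (g h)))))) (g h)))) w) (\a.a))
Step 2: ((\h.(((\a.a) (\f.(\g.(\h.(f (g h)))))) (w h))) (\a.a))
Step 3: (((\a.a) (\f.(\g.(\h.(f (g h)))))) (w (\a.a)))
Step 4: ((\f.(\g.(\h.(f (g h))))) (w (\a.a)))
Step 5: (\g.(\h.((w (\a.a)) (g h))))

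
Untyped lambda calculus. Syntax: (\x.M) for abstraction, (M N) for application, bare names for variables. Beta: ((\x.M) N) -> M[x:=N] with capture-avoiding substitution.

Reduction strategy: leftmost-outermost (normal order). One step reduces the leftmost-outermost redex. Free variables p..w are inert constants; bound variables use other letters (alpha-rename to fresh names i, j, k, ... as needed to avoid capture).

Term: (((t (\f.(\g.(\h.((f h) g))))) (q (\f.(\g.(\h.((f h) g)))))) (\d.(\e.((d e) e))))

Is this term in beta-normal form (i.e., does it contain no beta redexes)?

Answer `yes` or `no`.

Term: (((t (\f.(\g.(\h.((f h) g))))) (q (\f.(\g.(\h.((f h) g)))))) (\d.(\e.((d e) e))))
No beta redexes found.

Answer: yes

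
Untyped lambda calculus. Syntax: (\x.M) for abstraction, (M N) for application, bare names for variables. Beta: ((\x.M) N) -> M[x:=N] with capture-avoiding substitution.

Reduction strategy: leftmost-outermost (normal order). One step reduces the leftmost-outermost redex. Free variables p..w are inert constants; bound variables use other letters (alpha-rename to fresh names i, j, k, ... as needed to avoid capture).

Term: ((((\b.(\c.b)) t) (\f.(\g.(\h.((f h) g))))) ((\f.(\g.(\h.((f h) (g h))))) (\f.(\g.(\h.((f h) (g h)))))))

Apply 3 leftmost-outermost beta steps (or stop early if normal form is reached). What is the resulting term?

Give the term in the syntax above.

Step 0: ((((\b.(\c.b)) t) (\f.(\g.(\h.((f h) g))))) ((\f.(\g.(\h.((f h) (g h))))) (\f.(\g.(\h.((f h) (g h)))))))
Step 1: (((\c.t) (\f.(\g.(\h.((f h) g))))) ((\f.(\g.(\h.((f h) (g h))))) (\f.(\g.(\h.((f h) (g h)))))))
Step 2: (t ((\f.(\g.(\h.((f h) (g h))))) (\f.(\g.(\h.((f h) (g h)))))))
Step 3: (t (\g.(\h.(((\f.(\g.(\h.((f h) (g h))))) h) (g h)))))

Answer: (t (\g.(\h.(((\f.(\g.(\h.((f h) (g h))))) h) (g h)))))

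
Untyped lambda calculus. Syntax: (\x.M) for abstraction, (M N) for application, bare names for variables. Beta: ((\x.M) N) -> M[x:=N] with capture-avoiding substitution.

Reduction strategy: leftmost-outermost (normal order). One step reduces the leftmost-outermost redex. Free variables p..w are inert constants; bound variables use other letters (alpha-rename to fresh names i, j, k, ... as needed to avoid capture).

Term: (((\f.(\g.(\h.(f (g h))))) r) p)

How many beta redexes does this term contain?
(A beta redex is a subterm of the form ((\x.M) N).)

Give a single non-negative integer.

Term: (((\f.(\g.(\h.(f (g h))))) r) p)
  Redex: ((\f.(\g.(\h.(f (g h))))) r)
Total redexes: 1

Answer: 1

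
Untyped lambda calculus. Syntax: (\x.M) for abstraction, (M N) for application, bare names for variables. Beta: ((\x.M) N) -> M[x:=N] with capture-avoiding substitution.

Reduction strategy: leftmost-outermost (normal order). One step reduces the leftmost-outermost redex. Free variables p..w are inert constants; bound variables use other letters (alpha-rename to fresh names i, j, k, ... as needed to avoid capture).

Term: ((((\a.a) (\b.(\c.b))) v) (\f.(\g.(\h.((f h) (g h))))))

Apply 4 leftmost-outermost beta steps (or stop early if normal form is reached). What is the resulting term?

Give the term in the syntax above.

Answer: v

Derivation:
Step 0: ((((\a.a) (\b.(\c.b))) v) (\f.(\g.(\h.((f h) (g h))))))
Step 1: (((\b.(\c.b)) v) (\f.(\g.(\h.((f h) (g h))))))
Step 2: ((\c.v) (\f.(\g.(\h.((f h) (g h))))))
Step 3: v
Step 4: (normal form reached)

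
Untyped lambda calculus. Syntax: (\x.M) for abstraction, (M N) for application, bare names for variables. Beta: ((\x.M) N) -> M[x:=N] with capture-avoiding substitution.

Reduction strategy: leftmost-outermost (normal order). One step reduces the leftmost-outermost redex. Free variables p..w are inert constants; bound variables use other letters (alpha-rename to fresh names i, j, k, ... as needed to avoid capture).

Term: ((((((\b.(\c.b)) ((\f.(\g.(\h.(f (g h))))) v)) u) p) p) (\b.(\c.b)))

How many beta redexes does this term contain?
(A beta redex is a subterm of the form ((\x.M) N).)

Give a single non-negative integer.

Answer: 2

Derivation:
Term: ((((((\b.(\c.b)) ((\f.(\g.(\h.(f (g h))))) v)) u) p) p) (\b.(\c.b)))
  Redex: ((\b.(\c.b)) ((\f.(\g.(\h.(f (g h))))) v))
  Redex: ((\f.(\g.(\h.(f (g h))))) v)
Total redexes: 2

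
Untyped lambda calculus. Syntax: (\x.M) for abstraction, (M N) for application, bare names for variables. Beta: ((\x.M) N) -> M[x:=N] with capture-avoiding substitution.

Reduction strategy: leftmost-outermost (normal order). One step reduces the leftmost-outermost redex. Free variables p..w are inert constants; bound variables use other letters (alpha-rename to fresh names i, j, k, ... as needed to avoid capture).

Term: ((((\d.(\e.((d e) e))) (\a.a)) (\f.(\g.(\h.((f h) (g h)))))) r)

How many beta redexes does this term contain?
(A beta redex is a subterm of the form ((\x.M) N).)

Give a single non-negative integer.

Term: ((((\d.(\e.((d e) e))) (\a.a)) (\f.(\g.(\h.((f h) (g h)))))) r)
  Redex: ((\d.(\e.((d e) e))) (\a.a))
Total redexes: 1

Answer: 1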